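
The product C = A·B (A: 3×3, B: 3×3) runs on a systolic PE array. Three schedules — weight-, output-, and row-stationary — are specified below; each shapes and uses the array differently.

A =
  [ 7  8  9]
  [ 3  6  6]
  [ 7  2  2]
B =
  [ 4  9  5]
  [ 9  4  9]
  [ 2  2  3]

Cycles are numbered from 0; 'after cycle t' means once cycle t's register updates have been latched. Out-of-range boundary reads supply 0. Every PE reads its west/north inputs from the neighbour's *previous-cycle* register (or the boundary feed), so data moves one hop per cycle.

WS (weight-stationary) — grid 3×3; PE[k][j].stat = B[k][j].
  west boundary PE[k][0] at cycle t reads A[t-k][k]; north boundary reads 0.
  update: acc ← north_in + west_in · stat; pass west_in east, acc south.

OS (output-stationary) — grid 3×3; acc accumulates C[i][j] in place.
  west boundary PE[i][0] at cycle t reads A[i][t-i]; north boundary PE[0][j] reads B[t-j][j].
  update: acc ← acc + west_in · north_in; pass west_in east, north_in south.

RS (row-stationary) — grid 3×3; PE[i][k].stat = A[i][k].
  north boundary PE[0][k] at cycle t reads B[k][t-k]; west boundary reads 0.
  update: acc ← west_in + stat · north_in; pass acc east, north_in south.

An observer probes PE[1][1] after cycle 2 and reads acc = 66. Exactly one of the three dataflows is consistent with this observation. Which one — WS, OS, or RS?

— WS: 3×3; PE[1][1] trace:
  cycle 0: PE[1][1] → acc 0, east 0, south 0
  cycle 1: PE[1][1] → acc 0, east 0, south 0
  cycle 2: PE[1][1] → acc 95, east 8, south 95
— OS: 3×3; PE[1][1] trace:
  cycle 0: PE[1][1] → acc 0, east 0, south 0
  cycle 1: PE[1][1] → acc 0, east 0, south 0
  cycle 2: PE[1][1] → acc 27, east 3, south 9
— RS: 3×3; PE[1][1] trace:
  cycle 0: PE[1][1] → acc 0, east 0, south 0
  cycle 1: PE[1][1] → acc 0, east 0, south 0
  cycle 2: PE[1][1] → acc 66, east 66, south 9

dataflow = RS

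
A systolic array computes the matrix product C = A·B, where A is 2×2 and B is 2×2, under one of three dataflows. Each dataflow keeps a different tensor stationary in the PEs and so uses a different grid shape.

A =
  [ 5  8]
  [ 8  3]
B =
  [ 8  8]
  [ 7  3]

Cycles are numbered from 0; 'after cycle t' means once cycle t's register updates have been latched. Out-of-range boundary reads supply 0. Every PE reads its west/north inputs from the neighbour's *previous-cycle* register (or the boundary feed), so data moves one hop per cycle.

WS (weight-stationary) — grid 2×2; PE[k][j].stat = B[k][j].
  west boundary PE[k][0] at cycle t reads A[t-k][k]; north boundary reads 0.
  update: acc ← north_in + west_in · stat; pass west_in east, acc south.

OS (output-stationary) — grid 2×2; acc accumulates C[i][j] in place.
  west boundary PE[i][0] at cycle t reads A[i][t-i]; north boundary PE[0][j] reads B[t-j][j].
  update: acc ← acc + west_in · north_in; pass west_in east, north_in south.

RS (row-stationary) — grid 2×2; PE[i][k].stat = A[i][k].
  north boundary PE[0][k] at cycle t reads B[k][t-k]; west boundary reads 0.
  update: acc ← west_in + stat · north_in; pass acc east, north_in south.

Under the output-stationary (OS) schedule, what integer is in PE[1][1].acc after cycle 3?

OS on a 2×2 grid — tracing PE[1][1] and its feeders:
  @0  [0,1]  acc 0  |  →0  ↓0
  @0  [1,0]  acc 0  |  →0  ↓0
  @0  [1,1]  acc 0  |  →0  ↓0
  @1  [0,1]  acc 40  |  →5  ↓8
  @1  [1,0]  acc 64  |  →8  ↓8
  @1  [1,1]  acc 0  |  →0  ↓0
  @2  [0,1]  acc 64  |  →8  ↓3
  @2  [1,0]  acc 85  |  →3  ↓7
  @2  [1,1]  acc 64  |  →8  ↓8
  @3  [0,1]  acc 64  |  →0  ↓0
  @3  [1,0]  acc 85  |  →0  ↓0
  @3  [1,1]  acc 73  |  →3  ↓3

PE[1][1].acc = 73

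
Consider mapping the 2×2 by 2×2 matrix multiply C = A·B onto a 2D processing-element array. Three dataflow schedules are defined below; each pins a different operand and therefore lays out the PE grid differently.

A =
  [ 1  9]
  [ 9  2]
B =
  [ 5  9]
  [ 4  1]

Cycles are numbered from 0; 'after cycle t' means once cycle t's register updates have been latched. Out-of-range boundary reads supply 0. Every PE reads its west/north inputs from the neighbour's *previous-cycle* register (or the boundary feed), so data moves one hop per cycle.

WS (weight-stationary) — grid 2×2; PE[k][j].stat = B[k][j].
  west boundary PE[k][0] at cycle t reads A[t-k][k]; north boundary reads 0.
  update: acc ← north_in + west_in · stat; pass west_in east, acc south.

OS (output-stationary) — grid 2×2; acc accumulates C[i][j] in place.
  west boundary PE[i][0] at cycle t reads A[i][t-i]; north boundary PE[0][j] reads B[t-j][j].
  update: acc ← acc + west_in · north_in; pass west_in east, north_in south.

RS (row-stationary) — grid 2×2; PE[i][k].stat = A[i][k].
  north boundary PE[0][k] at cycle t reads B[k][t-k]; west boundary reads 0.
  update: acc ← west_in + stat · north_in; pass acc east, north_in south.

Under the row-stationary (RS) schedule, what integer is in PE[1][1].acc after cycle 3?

PE[1][1].acc = 83

Tracing RS — 2×2 array, target PE[1][1]:
  cycle 0: PE[0][1] → acc 0, east 0, south 0
  cycle 0: PE[1][0] → acc 0, east 0, south 0
  cycle 0: PE[1][1] → acc 0, east 0, south 0
  cycle 1: PE[0][1] → acc 41, east 41, south 4
  cycle 1: PE[1][0] → acc 45, east 45, south 5
  cycle 1: PE[1][1] → acc 0, east 0, south 0
  cycle 2: PE[0][1] → acc 18, east 18, south 1
  cycle 2: PE[1][0] → acc 81, east 81, south 9
  cycle 2: PE[1][1] → acc 53, east 53, south 4
  cycle 3: PE[0][1] → acc 0, east 0, south 0
  cycle 3: PE[1][0] → acc 0, east 0, south 0
  cycle 3: PE[1][1] → acc 83, east 83, south 1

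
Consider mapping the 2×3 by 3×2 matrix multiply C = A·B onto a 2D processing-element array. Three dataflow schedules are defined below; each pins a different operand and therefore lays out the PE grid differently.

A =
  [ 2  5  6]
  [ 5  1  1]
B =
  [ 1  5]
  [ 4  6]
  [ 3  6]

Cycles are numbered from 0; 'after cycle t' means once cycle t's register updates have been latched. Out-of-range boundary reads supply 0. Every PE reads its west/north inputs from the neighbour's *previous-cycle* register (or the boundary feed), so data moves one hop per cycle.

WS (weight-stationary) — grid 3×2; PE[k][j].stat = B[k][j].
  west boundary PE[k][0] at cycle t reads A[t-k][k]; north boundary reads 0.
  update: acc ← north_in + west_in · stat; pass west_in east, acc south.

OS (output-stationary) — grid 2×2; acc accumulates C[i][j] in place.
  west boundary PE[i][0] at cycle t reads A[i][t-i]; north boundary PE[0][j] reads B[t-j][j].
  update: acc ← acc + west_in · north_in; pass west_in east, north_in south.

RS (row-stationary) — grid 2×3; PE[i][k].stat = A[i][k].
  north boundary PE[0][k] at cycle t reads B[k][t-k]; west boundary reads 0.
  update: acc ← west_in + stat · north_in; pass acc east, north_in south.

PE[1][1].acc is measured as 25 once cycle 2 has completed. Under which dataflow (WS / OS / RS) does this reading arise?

WS (3×2 grid), PE[1][1]:
  0: (1,1).acc=0  regs=<0,0>
  1: (1,1).acc=0  regs=<0,0>
  2: (1,1).acc=40  regs=<5,40>
OS (2×2 grid), PE[1][1]:
  0: (1,1).acc=0  regs=<0,0>
  1: (1,1).acc=0  regs=<0,0>
  2: (1,1).acc=25  regs=<5,5>
RS (2×3 grid), PE[1][1]:
  0: (1,1).acc=0  regs=<0,0>
  1: (1,1).acc=0  regs=<0,0>
  2: (1,1).acc=9  regs=<9,4>

dataflow = OS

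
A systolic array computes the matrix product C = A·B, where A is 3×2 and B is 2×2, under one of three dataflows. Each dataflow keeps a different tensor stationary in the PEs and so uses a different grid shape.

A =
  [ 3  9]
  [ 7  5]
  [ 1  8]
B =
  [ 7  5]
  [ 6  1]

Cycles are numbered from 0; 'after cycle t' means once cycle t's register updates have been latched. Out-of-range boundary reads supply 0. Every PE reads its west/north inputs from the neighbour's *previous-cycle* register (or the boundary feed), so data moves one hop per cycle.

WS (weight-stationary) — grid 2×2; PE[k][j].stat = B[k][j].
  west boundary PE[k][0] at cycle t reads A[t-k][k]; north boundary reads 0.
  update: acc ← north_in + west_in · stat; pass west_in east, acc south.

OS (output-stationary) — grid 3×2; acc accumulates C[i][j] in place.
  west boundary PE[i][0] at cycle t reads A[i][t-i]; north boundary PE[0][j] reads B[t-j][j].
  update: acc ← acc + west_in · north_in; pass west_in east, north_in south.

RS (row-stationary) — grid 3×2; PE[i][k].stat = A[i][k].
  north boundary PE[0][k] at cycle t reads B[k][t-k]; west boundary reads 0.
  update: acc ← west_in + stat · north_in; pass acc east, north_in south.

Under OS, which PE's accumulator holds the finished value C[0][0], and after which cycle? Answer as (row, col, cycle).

Under OS, C[0][0] lands at PE[0][0]:
  c0 r0c0: 21 / 3 / 7
  c1 r0c0: 75 / 9 / 6

(row, col, cycle) = (0, 0, 1)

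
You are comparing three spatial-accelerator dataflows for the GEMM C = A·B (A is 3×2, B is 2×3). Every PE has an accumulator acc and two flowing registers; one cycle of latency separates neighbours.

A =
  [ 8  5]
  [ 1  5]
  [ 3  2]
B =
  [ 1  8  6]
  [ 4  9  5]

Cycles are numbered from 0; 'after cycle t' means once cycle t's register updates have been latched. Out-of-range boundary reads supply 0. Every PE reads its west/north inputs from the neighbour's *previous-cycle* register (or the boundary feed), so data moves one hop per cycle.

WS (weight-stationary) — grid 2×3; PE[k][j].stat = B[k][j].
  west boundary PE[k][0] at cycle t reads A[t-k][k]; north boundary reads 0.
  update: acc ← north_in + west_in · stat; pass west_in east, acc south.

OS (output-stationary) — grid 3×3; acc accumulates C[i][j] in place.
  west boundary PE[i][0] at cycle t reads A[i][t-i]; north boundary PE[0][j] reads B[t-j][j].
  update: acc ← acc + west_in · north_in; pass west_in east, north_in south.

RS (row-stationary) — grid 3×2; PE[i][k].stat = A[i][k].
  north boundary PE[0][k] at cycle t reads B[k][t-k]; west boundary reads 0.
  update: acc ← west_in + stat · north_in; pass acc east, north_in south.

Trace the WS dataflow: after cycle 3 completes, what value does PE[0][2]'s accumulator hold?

WS 2×3: PE[0][2] cycle-by-cycle (with neighbour feeds):
  after 0 — PE[0][1] acc=0, pass-E 0, pass-S 0
  after 0 — PE[0][2] acc=0, pass-E 0, pass-S 0
  after 1 — PE[0][1] acc=64, pass-E 8, pass-S 64
  after 1 — PE[0][2] acc=0, pass-E 0, pass-S 0
  after 2 — PE[0][1] acc=8, pass-E 1, pass-S 8
  after 2 — PE[0][2] acc=48, pass-E 8, pass-S 48
  after 3 — PE[0][1] acc=24, pass-E 3, pass-S 24
  after 3 — PE[0][2] acc=6, pass-E 1, pass-S 6

PE[0][2].acc = 6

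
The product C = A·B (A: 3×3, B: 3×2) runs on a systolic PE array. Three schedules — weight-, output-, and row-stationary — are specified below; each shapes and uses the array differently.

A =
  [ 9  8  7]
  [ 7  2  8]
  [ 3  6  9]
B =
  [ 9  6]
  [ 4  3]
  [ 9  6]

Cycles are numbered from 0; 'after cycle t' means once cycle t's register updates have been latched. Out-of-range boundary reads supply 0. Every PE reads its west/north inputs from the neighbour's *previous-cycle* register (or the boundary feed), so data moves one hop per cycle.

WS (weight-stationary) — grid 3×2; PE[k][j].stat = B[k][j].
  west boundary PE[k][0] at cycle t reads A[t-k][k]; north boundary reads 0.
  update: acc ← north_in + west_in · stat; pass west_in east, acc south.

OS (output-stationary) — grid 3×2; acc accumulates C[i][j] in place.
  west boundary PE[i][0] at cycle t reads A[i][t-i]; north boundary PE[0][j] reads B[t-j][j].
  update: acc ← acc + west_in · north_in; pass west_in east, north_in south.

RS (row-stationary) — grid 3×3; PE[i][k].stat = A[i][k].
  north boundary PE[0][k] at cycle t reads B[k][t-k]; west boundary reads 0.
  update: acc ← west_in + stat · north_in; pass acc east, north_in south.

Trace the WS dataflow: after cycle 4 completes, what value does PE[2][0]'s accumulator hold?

PE[2][0].acc = 132

Tracing WS — 3×2 array, target PE[2][0]:
  0: (1,0).acc=0  regs=<0,0>
  0: (2,0).acc=0  regs=<0,0>
  1: (1,0).acc=113  regs=<8,113>
  1: (2,0).acc=0  regs=<0,0>
  2: (1,0).acc=71  regs=<2,71>
  2: (2,0).acc=176  regs=<7,176>
  3: (1,0).acc=51  regs=<6,51>
  3: (2,0).acc=143  regs=<8,143>
  4: (1,0).acc=0  regs=<0,0>
  4: (2,0).acc=132  regs=<9,132>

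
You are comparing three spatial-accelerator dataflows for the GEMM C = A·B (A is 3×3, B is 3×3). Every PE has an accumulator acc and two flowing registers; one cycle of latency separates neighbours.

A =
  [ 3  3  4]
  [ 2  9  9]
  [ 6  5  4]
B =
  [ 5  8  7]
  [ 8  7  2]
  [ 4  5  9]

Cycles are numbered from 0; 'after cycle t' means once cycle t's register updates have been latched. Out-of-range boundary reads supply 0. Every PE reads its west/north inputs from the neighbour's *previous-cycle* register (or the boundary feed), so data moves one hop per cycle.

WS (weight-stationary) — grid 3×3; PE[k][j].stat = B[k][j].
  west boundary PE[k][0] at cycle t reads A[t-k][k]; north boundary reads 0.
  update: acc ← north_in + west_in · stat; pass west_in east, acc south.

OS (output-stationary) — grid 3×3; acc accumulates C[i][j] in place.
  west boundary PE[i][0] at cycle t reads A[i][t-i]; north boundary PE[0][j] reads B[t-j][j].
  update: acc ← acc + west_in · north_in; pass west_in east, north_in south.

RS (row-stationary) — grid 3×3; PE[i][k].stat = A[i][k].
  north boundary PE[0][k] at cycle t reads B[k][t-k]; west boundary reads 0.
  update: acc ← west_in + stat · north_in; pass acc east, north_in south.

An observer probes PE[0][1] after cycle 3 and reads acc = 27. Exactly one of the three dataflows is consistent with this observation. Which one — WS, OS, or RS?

dataflow = RS

Under WS (3×3), PE[0][1]:
  t=0 PE[0][1]: acc=0 h=0 v=0
  t=1 PE[0][1]: acc=24 h=3 v=24
  t=2 PE[0][1]: acc=16 h=2 v=16
  t=3 PE[0][1]: acc=48 h=6 v=48
Under OS (3×3), PE[0][1]:
  t=0 PE[0][1]: acc=0 h=0 v=0
  t=1 PE[0][1]: acc=24 h=3 v=8
  t=2 PE[0][1]: acc=45 h=3 v=7
  t=3 PE[0][1]: acc=65 h=4 v=5
Under RS (3×3), PE[0][1]:
  t=0 PE[0][1]: acc=0 h=0 v=0
  t=1 PE[0][1]: acc=39 h=39 v=8
  t=2 PE[0][1]: acc=45 h=45 v=7
  t=3 PE[0][1]: acc=27 h=27 v=2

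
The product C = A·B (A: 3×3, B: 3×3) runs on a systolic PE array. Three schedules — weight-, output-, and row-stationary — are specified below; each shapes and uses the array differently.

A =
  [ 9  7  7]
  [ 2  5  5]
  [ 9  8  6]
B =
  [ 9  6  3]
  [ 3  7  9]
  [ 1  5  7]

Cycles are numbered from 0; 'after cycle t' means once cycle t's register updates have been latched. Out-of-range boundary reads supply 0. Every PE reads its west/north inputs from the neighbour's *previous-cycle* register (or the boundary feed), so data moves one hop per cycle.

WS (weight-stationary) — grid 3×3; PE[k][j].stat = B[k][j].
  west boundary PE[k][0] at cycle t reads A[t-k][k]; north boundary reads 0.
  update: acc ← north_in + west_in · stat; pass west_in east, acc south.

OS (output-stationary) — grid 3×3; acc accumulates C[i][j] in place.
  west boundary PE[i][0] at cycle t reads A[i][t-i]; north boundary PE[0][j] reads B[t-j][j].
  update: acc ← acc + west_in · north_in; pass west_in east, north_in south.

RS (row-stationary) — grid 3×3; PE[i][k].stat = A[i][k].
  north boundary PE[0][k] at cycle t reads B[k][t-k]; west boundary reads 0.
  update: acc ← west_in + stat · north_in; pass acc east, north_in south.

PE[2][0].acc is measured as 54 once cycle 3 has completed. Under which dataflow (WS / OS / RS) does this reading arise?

WS [3×3] PE[2][0] across cycles:
  t=0 PE[2][0]: acc=0 h=0 v=0
  t=1 PE[2][0]: acc=0 h=0 v=0
  t=2 PE[2][0]: acc=109 h=7 v=109
  t=3 PE[2][0]: acc=38 h=5 v=38
OS [3×3] PE[2][0] across cycles:
  t=0 PE[2][0]: acc=0 h=0 v=0
  t=1 PE[2][0]: acc=0 h=0 v=0
  t=2 PE[2][0]: acc=81 h=9 v=9
  t=3 PE[2][0]: acc=105 h=8 v=3
RS [3×3] PE[2][0] across cycles:
  t=0 PE[2][0]: acc=0 h=0 v=0
  t=1 PE[2][0]: acc=0 h=0 v=0
  t=2 PE[2][0]: acc=81 h=81 v=9
  t=3 PE[2][0]: acc=54 h=54 v=6

dataflow = RS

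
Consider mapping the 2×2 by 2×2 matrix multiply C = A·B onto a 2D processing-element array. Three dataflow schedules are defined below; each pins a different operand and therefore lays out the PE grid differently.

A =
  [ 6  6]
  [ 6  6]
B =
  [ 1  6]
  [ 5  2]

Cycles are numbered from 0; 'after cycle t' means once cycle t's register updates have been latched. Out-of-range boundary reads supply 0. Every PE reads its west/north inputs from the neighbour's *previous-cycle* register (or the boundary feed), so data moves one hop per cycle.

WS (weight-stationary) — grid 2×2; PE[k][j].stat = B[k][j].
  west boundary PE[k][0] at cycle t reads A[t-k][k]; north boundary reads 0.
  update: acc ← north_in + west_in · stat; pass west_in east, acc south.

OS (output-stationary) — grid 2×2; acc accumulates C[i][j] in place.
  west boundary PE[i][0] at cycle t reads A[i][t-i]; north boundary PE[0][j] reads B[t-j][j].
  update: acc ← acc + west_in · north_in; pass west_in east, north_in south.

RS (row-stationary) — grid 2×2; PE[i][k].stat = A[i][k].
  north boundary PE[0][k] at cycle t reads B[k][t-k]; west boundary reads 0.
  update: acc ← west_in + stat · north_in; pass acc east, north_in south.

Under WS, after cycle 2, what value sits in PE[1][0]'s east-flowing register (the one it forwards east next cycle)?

register = 6

WS 2×2: PE[1][0] cycle-by-cycle (with neighbour feeds):
  [0] (0,0) acc=6 (h:6 v:6)
  [0] (1,0) acc=0 (h:0 v:0)
  [1] (0,0) acc=6 (h:6 v:6)
  [1] (1,0) acc=36 (h:6 v:36)
  [2] (0,0) acc=0 (h:0 v:0)
  [2] (1,0) acc=36 (h:6 v:36)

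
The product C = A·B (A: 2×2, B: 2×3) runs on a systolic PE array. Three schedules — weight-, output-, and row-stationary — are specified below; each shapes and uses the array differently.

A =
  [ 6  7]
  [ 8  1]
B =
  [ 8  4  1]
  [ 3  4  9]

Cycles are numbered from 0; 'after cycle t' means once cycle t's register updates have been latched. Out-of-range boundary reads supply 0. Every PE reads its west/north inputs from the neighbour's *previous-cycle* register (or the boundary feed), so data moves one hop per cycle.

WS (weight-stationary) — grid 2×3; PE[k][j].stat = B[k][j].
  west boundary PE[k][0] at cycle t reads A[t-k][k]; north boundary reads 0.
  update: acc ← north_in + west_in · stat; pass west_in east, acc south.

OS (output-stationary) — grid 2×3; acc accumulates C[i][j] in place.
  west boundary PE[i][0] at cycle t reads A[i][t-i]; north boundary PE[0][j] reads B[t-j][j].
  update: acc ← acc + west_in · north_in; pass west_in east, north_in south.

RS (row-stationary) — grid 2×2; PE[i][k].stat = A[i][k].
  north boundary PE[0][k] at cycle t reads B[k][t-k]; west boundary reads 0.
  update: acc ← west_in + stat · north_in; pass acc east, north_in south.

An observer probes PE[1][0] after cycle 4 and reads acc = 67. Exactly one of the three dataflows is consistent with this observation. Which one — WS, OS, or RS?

WS [2×3] PE[1][0] across cycles:
  step 0 · PE1,0: acc=0; fwd→0 fwd↓0
  step 1 · PE1,0: acc=69; fwd→7 fwd↓69
  step 2 · PE1,0: acc=67; fwd→1 fwd↓67
  step 3 · PE1,0: acc=0; fwd→0 fwd↓0
  step 4 · PE1,0: acc=0; fwd→0 fwd↓0
OS [2×3] PE[1][0] across cycles:
  step 0 · PE1,0: acc=0; fwd→0 fwd↓0
  step 1 · PE1,0: acc=64; fwd→8 fwd↓8
  step 2 · PE1,0: acc=67; fwd→1 fwd↓3
  step 3 · PE1,0: acc=67; fwd→0 fwd↓0
  step 4 · PE1,0: acc=67; fwd→0 fwd↓0
RS [2×2] PE[1][0] across cycles:
  step 0 · PE1,0: acc=0; fwd→0 fwd↓0
  step 1 · PE1,0: acc=64; fwd→64 fwd↓8
  step 2 · PE1,0: acc=32; fwd→32 fwd↓4
  step 3 · PE1,0: acc=8; fwd→8 fwd↓1
  step 4 · PE1,0: acc=0; fwd→0 fwd↓0

dataflow = OS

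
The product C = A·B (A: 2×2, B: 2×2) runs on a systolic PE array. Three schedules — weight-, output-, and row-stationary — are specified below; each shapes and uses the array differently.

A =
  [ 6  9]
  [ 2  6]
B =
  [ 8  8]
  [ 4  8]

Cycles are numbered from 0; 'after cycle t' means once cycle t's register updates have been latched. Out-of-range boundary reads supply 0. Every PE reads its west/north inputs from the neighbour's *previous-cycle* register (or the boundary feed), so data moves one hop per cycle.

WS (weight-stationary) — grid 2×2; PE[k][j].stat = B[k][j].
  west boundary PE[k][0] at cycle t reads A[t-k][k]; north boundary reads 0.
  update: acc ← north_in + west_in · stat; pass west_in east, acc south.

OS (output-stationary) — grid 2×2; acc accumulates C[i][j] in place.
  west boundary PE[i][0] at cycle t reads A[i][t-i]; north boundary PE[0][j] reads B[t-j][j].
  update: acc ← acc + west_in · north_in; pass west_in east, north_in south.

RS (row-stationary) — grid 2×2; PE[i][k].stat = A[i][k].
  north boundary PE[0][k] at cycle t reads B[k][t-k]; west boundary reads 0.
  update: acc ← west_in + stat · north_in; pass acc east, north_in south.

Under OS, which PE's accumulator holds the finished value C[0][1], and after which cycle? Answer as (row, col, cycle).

(row, col, cycle) = (0, 1, 2)

Under OS, C[0][1] lands at PE[0][1]:
  [0] (0,1) acc=0 (h:0 v:0)
  [1] (0,1) acc=48 (h:6 v:8)
  [2] (0,1) acc=120 (h:9 v:8)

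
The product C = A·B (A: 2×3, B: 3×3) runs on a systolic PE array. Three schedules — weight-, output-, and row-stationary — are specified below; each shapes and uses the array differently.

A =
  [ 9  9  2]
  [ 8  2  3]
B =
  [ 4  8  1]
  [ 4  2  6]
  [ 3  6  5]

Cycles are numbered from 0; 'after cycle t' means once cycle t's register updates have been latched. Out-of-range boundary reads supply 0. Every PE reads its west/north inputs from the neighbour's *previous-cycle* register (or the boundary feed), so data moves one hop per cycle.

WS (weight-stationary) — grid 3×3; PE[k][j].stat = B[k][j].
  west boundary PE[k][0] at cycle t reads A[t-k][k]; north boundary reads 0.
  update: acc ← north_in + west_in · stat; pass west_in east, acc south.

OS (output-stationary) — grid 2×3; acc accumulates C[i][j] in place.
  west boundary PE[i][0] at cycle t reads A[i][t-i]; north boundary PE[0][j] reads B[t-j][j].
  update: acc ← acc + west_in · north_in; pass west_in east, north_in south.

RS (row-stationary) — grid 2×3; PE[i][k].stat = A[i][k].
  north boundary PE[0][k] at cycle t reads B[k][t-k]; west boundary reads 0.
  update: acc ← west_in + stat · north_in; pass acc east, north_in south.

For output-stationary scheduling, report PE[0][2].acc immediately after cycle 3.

PE[0][2].acc = 63

OS (2×3). Following PE[0][2] plus its west/north inputs:
  step 0 · PE0,1: acc=0; fwd→0 fwd↓0
  step 0 · PE0,2: acc=0; fwd→0 fwd↓0
  step 1 · PE0,1: acc=72; fwd→9 fwd↓8
  step 1 · PE0,2: acc=0; fwd→0 fwd↓0
  step 2 · PE0,1: acc=90; fwd→9 fwd↓2
  step 2 · PE0,2: acc=9; fwd→9 fwd↓1
  step 3 · PE0,1: acc=102; fwd→2 fwd↓6
  step 3 · PE0,2: acc=63; fwd→9 fwd↓6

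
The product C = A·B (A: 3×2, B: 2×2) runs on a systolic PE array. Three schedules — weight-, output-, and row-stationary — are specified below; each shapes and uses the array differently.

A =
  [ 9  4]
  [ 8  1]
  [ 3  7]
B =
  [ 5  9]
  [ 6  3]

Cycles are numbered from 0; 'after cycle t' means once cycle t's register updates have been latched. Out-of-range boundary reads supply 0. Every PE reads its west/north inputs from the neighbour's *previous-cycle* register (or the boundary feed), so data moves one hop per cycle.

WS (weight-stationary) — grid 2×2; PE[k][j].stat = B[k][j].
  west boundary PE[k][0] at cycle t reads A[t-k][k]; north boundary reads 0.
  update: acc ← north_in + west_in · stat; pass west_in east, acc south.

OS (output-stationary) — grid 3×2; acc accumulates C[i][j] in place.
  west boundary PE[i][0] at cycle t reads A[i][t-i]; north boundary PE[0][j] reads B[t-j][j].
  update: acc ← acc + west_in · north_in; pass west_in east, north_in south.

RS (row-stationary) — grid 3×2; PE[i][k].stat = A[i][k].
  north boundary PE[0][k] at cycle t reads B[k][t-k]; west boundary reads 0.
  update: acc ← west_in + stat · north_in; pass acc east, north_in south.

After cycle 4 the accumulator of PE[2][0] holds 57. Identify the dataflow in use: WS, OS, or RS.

dataflow = OS

WS (2×2): PE[2][0] does not exist.
OS [3×2] PE[2][0] across cycles:
  0: (2,0).acc=0  regs=<0,0>
  1: (2,0).acc=0  regs=<0,0>
  2: (2,0).acc=15  regs=<3,5>
  3: (2,0).acc=57  regs=<7,6>
  4: (2,0).acc=57  regs=<0,0>
RS [3×2] PE[2][0] across cycles:
  0: (2,0).acc=0  regs=<0,0>
  1: (2,0).acc=0  regs=<0,0>
  2: (2,0).acc=15  regs=<15,5>
  3: (2,0).acc=27  regs=<27,9>
  4: (2,0).acc=0  regs=<0,0>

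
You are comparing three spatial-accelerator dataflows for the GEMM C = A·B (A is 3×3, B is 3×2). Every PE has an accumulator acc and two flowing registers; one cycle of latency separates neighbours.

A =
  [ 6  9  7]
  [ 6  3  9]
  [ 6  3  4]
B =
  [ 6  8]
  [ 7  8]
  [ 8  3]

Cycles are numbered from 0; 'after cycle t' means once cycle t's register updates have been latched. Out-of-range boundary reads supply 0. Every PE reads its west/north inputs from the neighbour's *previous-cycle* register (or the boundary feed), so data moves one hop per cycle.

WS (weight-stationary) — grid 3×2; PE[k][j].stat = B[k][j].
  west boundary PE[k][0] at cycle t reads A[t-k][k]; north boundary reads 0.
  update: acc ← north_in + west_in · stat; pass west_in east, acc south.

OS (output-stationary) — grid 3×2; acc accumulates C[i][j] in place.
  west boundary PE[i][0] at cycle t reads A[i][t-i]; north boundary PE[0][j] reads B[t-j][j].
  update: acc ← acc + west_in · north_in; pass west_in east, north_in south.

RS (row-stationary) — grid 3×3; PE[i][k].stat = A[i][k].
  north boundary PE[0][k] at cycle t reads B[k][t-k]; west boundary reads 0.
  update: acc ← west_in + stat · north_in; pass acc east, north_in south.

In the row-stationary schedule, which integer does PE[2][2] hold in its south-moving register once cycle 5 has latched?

Tracing RS — 3×3 array, target PE[2][2]:
  @0  [1,2]  acc 0  |  →0  ↓0
  @0  [2,1]  acc 0  |  →0  ↓0
  @0  [2,2]  acc 0  |  →0  ↓0
  @1  [1,2]  acc 0  |  →0  ↓0
  @1  [2,1]  acc 0  |  →0  ↓0
  @1  [2,2]  acc 0  |  →0  ↓0
  @2  [1,2]  acc 0  |  →0  ↓0
  @2  [2,1]  acc 0  |  →0  ↓0
  @2  [2,2]  acc 0  |  →0  ↓0
  @3  [1,2]  acc 129  |  →129  ↓8
  @3  [2,1]  acc 57  |  →57  ↓7
  @3  [2,2]  acc 0  |  →0  ↓0
  @4  [1,2]  acc 99  |  →99  ↓3
  @4  [2,1]  acc 72  |  →72  ↓8
  @4  [2,2]  acc 89  |  →89  ↓8
  @5  [1,2]  acc 0  |  →0  ↓0
  @5  [2,1]  acc 0  |  →0  ↓0
  @5  [2,2]  acc 84  |  →84  ↓3

register = 3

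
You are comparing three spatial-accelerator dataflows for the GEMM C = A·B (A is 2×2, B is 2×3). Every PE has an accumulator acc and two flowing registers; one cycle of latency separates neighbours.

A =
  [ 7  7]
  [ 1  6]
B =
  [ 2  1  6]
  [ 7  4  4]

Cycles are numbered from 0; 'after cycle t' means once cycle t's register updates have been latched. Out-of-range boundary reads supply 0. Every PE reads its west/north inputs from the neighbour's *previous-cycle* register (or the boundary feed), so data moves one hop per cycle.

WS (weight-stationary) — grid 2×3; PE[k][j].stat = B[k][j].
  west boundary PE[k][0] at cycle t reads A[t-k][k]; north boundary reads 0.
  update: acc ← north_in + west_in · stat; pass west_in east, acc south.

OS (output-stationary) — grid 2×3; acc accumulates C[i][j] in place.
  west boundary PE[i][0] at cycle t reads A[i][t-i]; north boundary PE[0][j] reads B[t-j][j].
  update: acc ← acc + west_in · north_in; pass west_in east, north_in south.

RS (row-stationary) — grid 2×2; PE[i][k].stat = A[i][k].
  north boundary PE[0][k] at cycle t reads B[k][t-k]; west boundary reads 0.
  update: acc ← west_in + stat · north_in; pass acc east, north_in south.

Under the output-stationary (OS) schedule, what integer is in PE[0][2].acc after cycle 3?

OS (2×3). Following PE[0][2] plus its west/north inputs:
  after 0 — PE[0][1] acc=0, pass-E 0, pass-S 0
  after 0 — PE[0][2] acc=0, pass-E 0, pass-S 0
  after 1 — PE[0][1] acc=7, pass-E 7, pass-S 1
  after 1 — PE[0][2] acc=0, pass-E 0, pass-S 0
  after 2 — PE[0][1] acc=35, pass-E 7, pass-S 4
  after 2 — PE[0][2] acc=42, pass-E 7, pass-S 6
  after 3 — PE[0][1] acc=35, pass-E 0, pass-S 0
  after 3 — PE[0][2] acc=70, pass-E 7, pass-S 4

PE[0][2].acc = 70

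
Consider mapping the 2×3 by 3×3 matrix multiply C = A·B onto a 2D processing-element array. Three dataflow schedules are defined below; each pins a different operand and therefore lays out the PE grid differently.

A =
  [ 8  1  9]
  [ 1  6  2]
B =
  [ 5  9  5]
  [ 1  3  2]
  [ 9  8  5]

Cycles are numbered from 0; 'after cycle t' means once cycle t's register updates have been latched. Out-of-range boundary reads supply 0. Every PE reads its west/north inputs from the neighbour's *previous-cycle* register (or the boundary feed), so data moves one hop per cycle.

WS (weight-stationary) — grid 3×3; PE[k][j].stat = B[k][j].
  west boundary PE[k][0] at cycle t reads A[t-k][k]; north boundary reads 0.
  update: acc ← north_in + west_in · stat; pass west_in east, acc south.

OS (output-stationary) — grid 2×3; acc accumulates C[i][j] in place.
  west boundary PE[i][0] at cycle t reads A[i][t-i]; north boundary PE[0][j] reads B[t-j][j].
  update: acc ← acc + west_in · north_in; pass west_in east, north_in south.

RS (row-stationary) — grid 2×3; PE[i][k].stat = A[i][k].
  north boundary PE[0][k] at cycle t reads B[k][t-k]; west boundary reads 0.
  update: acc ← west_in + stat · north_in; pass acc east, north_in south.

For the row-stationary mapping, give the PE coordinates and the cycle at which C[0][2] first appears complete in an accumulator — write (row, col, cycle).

RS: C[0][2] accumulates in PE[0][2]:
  step 0 · PE0,2: acc=0; fwd→0 fwd↓0
  step 1 · PE0,2: acc=0; fwd→0 fwd↓0
  step 2 · PE0,2: acc=122; fwd→122 fwd↓9
  step 3 · PE0,2: acc=147; fwd→147 fwd↓8
  step 4 · PE0,2: acc=87; fwd→87 fwd↓5

(row, col, cycle) = (0, 2, 4)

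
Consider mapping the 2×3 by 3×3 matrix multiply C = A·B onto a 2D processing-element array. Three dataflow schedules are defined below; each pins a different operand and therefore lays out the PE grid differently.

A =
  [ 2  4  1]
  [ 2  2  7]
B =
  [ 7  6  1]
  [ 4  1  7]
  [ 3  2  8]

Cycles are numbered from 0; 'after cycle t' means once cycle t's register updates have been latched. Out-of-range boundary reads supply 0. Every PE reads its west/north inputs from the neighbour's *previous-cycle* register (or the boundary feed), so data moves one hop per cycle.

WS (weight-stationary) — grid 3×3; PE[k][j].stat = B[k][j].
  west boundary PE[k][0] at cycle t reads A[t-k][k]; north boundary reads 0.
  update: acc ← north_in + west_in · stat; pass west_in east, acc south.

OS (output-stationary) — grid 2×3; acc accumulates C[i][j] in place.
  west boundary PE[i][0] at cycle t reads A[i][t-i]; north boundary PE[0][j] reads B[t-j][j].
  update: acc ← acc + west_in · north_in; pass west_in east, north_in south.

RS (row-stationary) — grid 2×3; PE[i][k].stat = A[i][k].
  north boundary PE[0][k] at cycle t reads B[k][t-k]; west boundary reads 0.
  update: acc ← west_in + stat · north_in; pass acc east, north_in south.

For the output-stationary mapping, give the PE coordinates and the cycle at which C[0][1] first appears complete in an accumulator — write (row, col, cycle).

Under OS, C[0][1] lands at PE[0][1]:
  after 0 — PE[0][1] acc=0, pass-E 0, pass-S 0
  after 1 — PE[0][1] acc=12, pass-E 2, pass-S 6
  after 2 — PE[0][1] acc=16, pass-E 4, pass-S 1
  after 3 — PE[0][1] acc=18, pass-E 1, pass-S 2

(row, col, cycle) = (0, 1, 3)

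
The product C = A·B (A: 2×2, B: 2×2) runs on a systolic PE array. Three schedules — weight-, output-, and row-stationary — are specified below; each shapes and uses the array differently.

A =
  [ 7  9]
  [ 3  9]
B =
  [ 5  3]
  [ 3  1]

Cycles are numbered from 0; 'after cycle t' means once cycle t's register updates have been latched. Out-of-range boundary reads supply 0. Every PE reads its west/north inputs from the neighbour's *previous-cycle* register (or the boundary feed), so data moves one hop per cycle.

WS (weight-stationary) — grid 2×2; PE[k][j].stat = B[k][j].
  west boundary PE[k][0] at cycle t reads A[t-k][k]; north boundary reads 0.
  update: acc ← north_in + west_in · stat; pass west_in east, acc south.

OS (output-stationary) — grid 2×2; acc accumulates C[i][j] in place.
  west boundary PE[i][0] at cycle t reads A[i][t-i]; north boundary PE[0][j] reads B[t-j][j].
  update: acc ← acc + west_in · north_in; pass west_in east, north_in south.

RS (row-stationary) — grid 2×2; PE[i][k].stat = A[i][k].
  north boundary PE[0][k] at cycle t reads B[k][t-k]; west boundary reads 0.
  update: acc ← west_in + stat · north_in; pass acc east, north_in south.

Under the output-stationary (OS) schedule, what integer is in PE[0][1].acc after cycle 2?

OS on a 2×2 grid — tracing PE[0][1] and its feeders:
  after 0 — PE[0][0] acc=35, pass-E 7, pass-S 5
  after 0 — PE[0][1] acc=0, pass-E 0, pass-S 0
  after 1 — PE[0][0] acc=62, pass-E 9, pass-S 3
  after 1 — PE[0][1] acc=21, pass-E 7, pass-S 3
  after 2 — PE[0][0] acc=62, pass-E 0, pass-S 0
  after 2 — PE[0][1] acc=30, pass-E 9, pass-S 1

PE[0][1].acc = 30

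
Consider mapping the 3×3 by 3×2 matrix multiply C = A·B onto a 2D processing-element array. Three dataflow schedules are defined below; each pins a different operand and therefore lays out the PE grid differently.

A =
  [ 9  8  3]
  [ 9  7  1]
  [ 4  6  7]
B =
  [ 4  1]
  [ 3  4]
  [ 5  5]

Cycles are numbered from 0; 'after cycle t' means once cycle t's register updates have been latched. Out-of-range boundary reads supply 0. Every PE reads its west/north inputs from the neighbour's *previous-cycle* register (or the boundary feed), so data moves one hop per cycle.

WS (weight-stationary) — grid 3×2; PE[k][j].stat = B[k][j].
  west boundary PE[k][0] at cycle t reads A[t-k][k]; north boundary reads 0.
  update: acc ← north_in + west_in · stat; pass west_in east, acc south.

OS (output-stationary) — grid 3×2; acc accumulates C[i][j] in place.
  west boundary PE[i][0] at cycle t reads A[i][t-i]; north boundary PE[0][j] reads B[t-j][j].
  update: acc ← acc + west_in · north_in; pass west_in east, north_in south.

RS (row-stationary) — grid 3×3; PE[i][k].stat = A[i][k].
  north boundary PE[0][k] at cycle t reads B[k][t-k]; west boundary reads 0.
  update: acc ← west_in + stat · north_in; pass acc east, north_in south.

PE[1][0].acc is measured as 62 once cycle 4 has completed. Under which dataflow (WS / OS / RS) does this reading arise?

WS (3×2 grid), PE[1][0]:
  [0] (1,0) acc=0 (h:0 v:0)
  [1] (1,0) acc=60 (h:8 v:60)
  [2] (1,0) acc=57 (h:7 v:57)
  [3] (1,0) acc=34 (h:6 v:34)
  [4] (1,0) acc=0 (h:0 v:0)
OS (3×2 grid), PE[1][0]:
  [0] (1,0) acc=0 (h:0 v:0)
  [1] (1,0) acc=36 (h:9 v:4)
  [2] (1,0) acc=57 (h:7 v:3)
  [3] (1,0) acc=62 (h:1 v:5)
  [4] (1,0) acc=62 (h:0 v:0)
RS (3×3 grid), PE[1][0]:
  [0] (1,0) acc=0 (h:0 v:0)
  [1] (1,0) acc=36 (h:36 v:4)
  [2] (1,0) acc=9 (h:9 v:1)
  [3] (1,0) acc=0 (h:0 v:0)
  [4] (1,0) acc=0 (h:0 v:0)

dataflow = OS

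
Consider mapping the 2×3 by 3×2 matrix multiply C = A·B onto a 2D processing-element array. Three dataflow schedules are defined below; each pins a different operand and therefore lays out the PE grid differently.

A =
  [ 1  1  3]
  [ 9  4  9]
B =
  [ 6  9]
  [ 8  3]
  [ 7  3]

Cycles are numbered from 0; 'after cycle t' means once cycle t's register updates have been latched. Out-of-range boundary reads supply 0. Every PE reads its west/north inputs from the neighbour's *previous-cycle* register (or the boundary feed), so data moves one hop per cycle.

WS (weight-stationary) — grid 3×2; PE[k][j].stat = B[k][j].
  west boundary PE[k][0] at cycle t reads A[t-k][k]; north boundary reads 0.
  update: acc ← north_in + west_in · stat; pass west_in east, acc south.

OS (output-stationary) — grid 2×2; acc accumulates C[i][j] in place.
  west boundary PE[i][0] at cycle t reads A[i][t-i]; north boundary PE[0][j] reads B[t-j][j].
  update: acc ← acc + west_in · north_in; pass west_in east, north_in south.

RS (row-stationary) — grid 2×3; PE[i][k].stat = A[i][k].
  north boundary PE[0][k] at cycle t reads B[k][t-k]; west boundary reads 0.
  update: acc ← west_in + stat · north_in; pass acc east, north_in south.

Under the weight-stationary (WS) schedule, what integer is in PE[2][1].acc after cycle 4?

PE[2][1].acc = 120

WS (3×2). Following PE[2][1] plus its west/north inputs:
  t=0 PE[1][1]: acc=0 h=0 v=0
  t=0 PE[2][0]: acc=0 h=0 v=0
  t=0 PE[2][1]: acc=0 h=0 v=0
  t=1 PE[1][1]: acc=0 h=0 v=0
  t=1 PE[2][0]: acc=0 h=0 v=0
  t=1 PE[2][1]: acc=0 h=0 v=0
  t=2 PE[1][1]: acc=12 h=1 v=12
  t=2 PE[2][0]: acc=35 h=3 v=35
  t=2 PE[2][1]: acc=0 h=0 v=0
  t=3 PE[1][1]: acc=93 h=4 v=93
  t=3 PE[2][0]: acc=149 h=9 v=149
  t=3 PE[2][1]: acc=21 h=3 v=21
  t=4 PE[1][1]: acc=0 h=0 v=0
  t=4 PE[2][0]: acc=0 h=0 v=0
  t=4 PE[2][1]: acc=120 h=9 v=120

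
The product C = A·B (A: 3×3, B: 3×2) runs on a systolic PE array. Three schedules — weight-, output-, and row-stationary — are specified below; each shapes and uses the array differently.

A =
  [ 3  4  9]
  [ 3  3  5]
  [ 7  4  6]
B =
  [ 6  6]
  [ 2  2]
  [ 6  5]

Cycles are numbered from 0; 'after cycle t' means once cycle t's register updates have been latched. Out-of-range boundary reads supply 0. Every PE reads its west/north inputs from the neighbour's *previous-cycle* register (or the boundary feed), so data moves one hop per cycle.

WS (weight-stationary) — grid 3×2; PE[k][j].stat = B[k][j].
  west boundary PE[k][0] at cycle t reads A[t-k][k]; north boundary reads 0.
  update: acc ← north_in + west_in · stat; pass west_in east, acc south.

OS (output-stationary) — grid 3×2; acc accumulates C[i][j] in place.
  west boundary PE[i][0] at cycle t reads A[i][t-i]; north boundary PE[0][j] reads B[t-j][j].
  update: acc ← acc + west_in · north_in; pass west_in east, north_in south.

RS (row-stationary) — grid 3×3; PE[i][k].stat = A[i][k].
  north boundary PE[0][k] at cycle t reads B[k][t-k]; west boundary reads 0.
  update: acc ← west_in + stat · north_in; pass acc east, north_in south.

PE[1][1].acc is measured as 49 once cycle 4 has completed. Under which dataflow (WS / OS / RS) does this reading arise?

WS [3×2] PE[1][1] across cycles:
  t=0 PE[1][1]: acc=0 h=0 v=0
  t=1 PE[1][1]: acc=0 h=0 v=0
  t=2 PE[1][1]: acc=26 h=4 v=26
  t=3 PE[1][1]: acc=24 h=3 v=24
  t=4 PE[1][1]: acc=50 h=4 v=50
OS [3×2] PE[1][1] across cycles:
  t=0 PE[1][1]: acc=0 h=0 v=0
  t=1 PE[1][1]: acc=0 h=0 v=0
  t=2 PE[1][1]: acc=18 h=3 v=6
  t=3 PE[1][1]: acc=24 h=3 v=2
  t=4 PE[1][1]: acc=49 h=5 v=5
RS [3×3] PE[1][1] across cycles:
  t=0 PE[1][1]: acc=0 h=0 v=0
  t=1 PE[1][1]: acc=0 h=0 v=0
  t=2 PE[1][1]: acc=24 h=24 v=2
  t=3 PE[1][1]: acc=24 h=24 v=2
  t=4 PE[1][1]: acc=0 h=0 v=0

dataflow = OS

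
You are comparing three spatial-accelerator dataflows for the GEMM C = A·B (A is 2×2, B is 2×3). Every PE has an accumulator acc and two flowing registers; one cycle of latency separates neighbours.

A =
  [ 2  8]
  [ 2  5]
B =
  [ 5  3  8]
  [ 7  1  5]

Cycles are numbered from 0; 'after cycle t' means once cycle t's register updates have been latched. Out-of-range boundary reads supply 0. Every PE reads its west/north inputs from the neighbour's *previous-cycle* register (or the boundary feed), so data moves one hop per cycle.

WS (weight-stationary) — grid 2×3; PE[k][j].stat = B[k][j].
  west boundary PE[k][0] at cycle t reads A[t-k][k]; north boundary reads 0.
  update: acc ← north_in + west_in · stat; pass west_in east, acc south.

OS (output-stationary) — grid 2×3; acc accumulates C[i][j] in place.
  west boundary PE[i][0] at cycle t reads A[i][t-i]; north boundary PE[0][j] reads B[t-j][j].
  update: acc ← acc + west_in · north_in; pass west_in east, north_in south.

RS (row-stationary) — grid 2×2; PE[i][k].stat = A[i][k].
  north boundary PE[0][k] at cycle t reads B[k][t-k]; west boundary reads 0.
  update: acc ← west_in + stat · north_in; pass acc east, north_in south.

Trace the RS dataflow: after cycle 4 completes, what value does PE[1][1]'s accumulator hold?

Tracing RS — 2×2 array, target PE[1][1]:
  t=0 PE[0][1]: acc=0 h=0 v=0
  t=0 PE[1][0]: acc=0 h=0 v=0
  t=0 PE[1][1]: acc=0 h=0 v=0
  t=1 PE[0][1]: acc=66 h=66 v=7
  t=1 PE[1][0]: acc=10 h=10 v=5
  t=1 PE[1][1]: acc=0 h=0 v=0
  t=2 PE[0][1]: acc=14 h=14 v=1
  t=2 PE[1][0]: acc=6 h=6 v=3
  t=2 PE[1][1]: acc=45 h=45 v=7
  t=3 PE[0][1]: acc=56 h=56 v=5
  t=3 PE[1][0]: acc=16 h=16 v=8
  t=3 PE[1][1]: acc=11 h=11 v=1
  t=4 PE[0][1]: acc=0 h=0 v=0
  t=4 PE[1][0]: acc=0 h=0 v=0
  t=4 PE[1][1]: acc=41 h=41 v=5

PE[1][1].acc = 41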